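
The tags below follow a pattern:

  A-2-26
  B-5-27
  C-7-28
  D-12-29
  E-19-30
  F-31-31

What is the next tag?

Letter: A, B, C, D, E, F → G (letters move forward 1 place in the alphabet).
Second component — each term is the sum of the two before it: 2, 5, 7, 12, 19, 31 → 50.
For the third component, +1 each step: 26, 27, 28, 29, 30, 31 → 32.
So the next tag is G-50-32.

G-50-32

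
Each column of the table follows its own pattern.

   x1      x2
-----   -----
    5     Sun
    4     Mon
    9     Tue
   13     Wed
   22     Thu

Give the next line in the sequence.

For the column x1, each term is the sum of the two before it: 5, 4, 9, 13, 22 → 35.
Column x2: runs through the weekdays Mon→Sun, so Sun, Mon, Tue, Wed, Thu → Fri.
So the next line is 35  Fri.

35  Fri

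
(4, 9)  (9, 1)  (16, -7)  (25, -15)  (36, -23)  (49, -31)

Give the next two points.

For the first slot, perfect squares: 2², 3², 4², …: 4, 9, 16, 25, 36, 49 → 64 → 81.
Second slot: −8 each step, so 9, 1, -7, -15, -23, -31 → -39 → -47.
Putting the parts together: (64, -39) and then (81, -47).

(64, -39), (81, -47)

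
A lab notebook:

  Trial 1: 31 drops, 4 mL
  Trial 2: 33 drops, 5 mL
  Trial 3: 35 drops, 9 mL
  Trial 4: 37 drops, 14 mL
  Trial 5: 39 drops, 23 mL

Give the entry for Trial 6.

41 drops, 37 mL

Drops: +2 each step, so 31, 33, 35, 37, 39 → 41.
ML: each term is the sum of the two before it, so 4, 5, 9, 14, 23 → 37.
Combining the parts gives 41 drops, 37 mL.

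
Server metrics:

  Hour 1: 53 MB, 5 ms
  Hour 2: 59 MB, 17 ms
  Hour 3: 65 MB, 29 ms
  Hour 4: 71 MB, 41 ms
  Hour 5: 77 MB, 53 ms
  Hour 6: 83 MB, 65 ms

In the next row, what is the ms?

Ms: 5, 17, 29, 41, 53, 65 → 77 (+12 each step).

77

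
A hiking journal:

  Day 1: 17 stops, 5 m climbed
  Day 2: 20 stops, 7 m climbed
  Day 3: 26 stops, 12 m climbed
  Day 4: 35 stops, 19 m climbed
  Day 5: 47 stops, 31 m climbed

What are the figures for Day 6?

Stops goes 17, 20, 26, 35, 47 → 62 (differences are 3, 6, 9, … (increasing by 3 each time)).
M climbed: each term is the sum of the two before it; 5, 7, 12, 19, 31 → 50.
So the next line is 62 stops, 50 m climbed.

62 stops, 50 m climbed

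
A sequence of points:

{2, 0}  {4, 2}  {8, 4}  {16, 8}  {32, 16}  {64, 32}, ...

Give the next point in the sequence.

{128, 64}

First entry: ×2 each step, so 2, 4, 8, 16, 32, 64 → 128.
Second entry: always the previous value of the first entry, so 0, 2, 4, 8, 16, 32 → 64.
Combining the parts gives {128, 64}.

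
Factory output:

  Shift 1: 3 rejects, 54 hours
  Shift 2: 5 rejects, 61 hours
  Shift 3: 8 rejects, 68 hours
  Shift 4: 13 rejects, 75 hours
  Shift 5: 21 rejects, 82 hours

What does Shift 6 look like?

Rejects goes 3, 5, 8, 13, 21 → 34 (each term is the sum of the two before it).
Hours: +7 each step; 54, 61, 68, 75, 82 → 89.
Combining the parts gives 34 rejects, 89 hours.

34 rejects, 89 hours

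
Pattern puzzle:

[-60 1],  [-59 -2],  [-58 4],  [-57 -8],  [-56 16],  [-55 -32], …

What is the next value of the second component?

64

Second component: 1, -2, 4, -8, 16, -32 → 64 (×(-2) each step).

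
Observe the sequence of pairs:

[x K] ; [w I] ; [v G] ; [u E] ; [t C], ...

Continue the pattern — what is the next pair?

[s A]

First letter: letters move back 1 place in the alphabet; x, w, v, u, t → s.
Second letter goes K, I, G, E, C → A (letters move back 2 places in the alphabet).
Putting it together: [s A].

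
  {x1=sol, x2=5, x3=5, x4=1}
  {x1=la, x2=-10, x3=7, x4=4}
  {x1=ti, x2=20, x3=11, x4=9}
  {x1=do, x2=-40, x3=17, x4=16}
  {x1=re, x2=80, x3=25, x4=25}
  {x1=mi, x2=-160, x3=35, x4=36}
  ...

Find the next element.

{x1=fa, x2=320, x3=47, x4=49}

X1 goes sol, la, ti, do, re, mi → fa (runs through the solfège scale do→ti).
X2 goes 5, -10, 20, -40, 80, -160 → 320 (×(-2) each step).
X3 — differences are 2, 4, 6, … (increasing by 2 each time): 5, 7, 11, 17, 25, 35 → 47.
For the x4, differences are 3, 5, 7, … (increasing by 2 each time): 1, 4, 9, 16, 25, 36 → 49.
Putting it together: {x1=fa, x2=320, x3=47, x4=49}.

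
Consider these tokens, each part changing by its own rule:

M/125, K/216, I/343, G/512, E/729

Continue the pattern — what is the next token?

C/1000

Letter goes M, K, I, G, E → C (letters move back 2 places in the alphabet).
For the second component, perfect cubes: 5³, 6³, 7³, …: 125, 216, 343, 512, 729 → 1000.
Combining the parts gives C/1000.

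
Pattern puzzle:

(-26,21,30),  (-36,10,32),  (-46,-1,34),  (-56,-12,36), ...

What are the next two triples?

(-66,-23,38), (-76,-34,40)

For the first entry, −10 each step: -26, -36, -46, -56 → -66 → -76.
Second entry: −11 each step, so 21, 10, -1, -12 → -23 → -34.
Third entry: 30, 32, 34, 36 → 38 → 40 (+2 each step).
So the next two triples are (-66,-23,38) and (-76,-34,40).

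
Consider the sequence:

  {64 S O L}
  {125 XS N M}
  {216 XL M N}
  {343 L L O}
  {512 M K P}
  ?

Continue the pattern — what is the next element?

First coordinate: perfect cubes: 4³, 5³, 6³, …; 64, 125, 216, 343, 512 → 729.
Size: runs backward through clothing sizes XS→XL, so S, XS, XL, L, M → S.
First letter: letters move back 1 place in the alphabet, so O, N, M, L, K → J.
Second letter: letters move forward 1 place in the alphabet; L, M, N, O, P → Q.
Combining the parts gives {729 S J Q}.

{729 S J Q}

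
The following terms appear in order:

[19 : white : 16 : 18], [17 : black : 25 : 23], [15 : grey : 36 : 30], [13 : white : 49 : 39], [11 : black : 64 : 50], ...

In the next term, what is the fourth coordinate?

For the fourth coordinate, differences are 5, 7, 9, … (increasing by 2 each time): 18, 23, 30, 39, 50 → 63.

63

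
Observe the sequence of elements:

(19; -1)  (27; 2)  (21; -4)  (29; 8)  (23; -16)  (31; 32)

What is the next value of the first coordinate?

25

For the first coordinate, alternating steps +8, −6, +8, −6, …: 19, 27, 21, 29, 23, 31 → 25.
Second coordinate: -1, 2, -4, 8, -16, 32 → -64 (×(-2) each step).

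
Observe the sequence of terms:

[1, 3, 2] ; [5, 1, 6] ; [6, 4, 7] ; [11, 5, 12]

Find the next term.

[17, 9, 18]

First part goes 1, 5, 6, 11 → 17 (each term is the sum of the two before it).
Second part: each term is the sum of the two before it, so 3, 1, 4, 5 → 9.
Third part — always 1 more than the first part: 2, 6, 7, 12 → 18.
Combining the parts gives [17, 9, 18].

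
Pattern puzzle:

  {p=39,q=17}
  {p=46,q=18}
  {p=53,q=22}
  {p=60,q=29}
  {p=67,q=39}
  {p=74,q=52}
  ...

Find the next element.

P: 39, 46, 53, 60, 67, 74 → 81 (+7 each step).
Q: 17, 18, 22, 29, 39, 52 → 68 (differences are 1, 4, 7, … (increasing by 3 each time)).
So the next element is {p=81,q=68}.

{p=81,q=68}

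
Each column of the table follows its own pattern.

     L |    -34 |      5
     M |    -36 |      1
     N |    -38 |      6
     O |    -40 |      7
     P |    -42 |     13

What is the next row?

Q  -44  20

Letter: L, M, N, O, P → Q (letters move forward 1 place in the alphabet).
Second component — −2 each step: -34, -36, -38, -40, -42 → -44.
Third component: each term is the sum of the two before it, so 5, 1, 6, 7, 13 → 20.
So the next row is Q  -44  20.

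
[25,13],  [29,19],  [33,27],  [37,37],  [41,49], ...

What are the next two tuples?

First slot: 25, 29, 33, 37, 41 → 45 → 49 (+4 each step).
Second slot: 13, 19, 27, 37, 49 → 63 → 79 (differences are 6, 8, 10, … (increasing by 2 each time)).
So the next two tuples are [45,63] and [49,79].

[45,63], [49,79]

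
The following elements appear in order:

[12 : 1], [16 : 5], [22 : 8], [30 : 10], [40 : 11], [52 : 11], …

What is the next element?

First component: differences are 4, 6, 8, … (increasing by 2 each time); 12, 16, 22, 30, 40, 52 → 66.
For the second component, differences are 4, 3, 2, … (decreasing by 1 each time): 1, 5, 8, 10, 11, 11 → 10.
Combining the parts gives [66 : 10].

[66 : 10]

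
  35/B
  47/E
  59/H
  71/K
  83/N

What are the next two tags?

First component: +12 each step, so 35, 47, 59, 71, 83 → 95 → 107.
Letter: B, E, H, K, N → Q → T (letters move forward 3 places in the alphabet).
Putting the parts together: 95/Q and then 107/T.

95/Q then 107/T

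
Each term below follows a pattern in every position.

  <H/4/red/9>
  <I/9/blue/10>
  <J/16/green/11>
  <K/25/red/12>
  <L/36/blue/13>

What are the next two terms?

<M/49/green/14>, <N/64/red/15>

Letter: letters move forward 1 place in the alphabet, so H, I, J, K, L → M → N.
For the second value, perfect squares: 2², 3², 4², …: 4, 9, 16, 25, 36 → 49 → 64.
For the colour, repeats red → blue → green: red, blue, green, red, blue → green → red.
Fourth value: +1 each step; 9, 10, 11, 12, 13 → 14 → 15.
Putting the parts together: <M/49/green/14> and then <N/64/red/15>.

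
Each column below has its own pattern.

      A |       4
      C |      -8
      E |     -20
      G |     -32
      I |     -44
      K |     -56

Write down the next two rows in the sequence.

M  -68; O  -80

Letter: letters move forward 2 places in the alphabet, so A, C, E, G, I, K → M → O.
Second component — −12 each step: 4, -8, -20, -32, -44, -56 → -68 → -80.
So the next two rows are M  -68 and O  -80.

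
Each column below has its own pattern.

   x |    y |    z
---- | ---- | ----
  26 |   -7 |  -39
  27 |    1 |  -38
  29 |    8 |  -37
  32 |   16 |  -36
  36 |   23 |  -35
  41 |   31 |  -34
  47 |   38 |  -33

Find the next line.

Column x: differences are 1, 2, 3, … (increasing by 1 each time), so 26, 27, 29, 32, 36, 41, 47 → 54.
Column y — alternating steps +8, +7, +8, +7, …: -7, 1, 8, 16, 23, 31, 38 → 46.
Column z: +1 each step, so -39, -38, -37, -36, -35, -34, -33 → -32.
So the next line is 54  46  -32.

54  46  -32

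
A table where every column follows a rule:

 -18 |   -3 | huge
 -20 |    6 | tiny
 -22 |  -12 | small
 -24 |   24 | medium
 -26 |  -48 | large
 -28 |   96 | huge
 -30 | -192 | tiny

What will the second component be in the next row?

Second component: ×(-2) each step; -3, 6, -12, 24, -48, 96, -192 → 384.

384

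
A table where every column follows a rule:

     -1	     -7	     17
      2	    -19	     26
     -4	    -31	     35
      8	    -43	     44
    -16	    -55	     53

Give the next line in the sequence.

First component: ×(-2) each step; -1, 2, -4, 8, -16 → 32.
Second component: −12 each step; -7, -19, -31, -43, -55 → -67.
Third component: +9 each step; 17, 26, 35, 44, 53 → 62.
Combining the parts gives 32  -67  62.

32  -67  62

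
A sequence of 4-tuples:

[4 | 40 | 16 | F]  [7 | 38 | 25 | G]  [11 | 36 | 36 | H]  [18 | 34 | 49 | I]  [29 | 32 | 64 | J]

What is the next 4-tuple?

[47 | 30 | 81 | K]

First value: each term is the sum of the two before it, so 4, 7, 11, 18, 29 → 47.
Second value: −2 each step; 40, 38, 36, 34, 32 → 30.
For the third value, perfect squares: 4², 5², 6², …: 16, 25, 36, 49, 64 → 81.
Letter: letters move forward 1 place in the alphabet; F, G, H, I, J → K.
Putting it together: [47 | 30 | 81 | K].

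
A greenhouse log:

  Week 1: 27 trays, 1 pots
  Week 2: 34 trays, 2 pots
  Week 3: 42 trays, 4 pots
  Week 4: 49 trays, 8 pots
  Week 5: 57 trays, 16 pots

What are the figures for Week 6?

Trays: alternating steps +7, +8, +7, +8, …, so 27, 34, 42, 49, 57 → 64.
Pots — ×2 each step: 1, 2, 4, 8, 16 → 32.
So the next record is 64 trays, 32 pots.

64 trays, 32 pots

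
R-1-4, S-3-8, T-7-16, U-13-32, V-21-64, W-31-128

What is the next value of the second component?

43

Second component: 1, 3, 7, 13, 21, 31 → 43 (differences are 2, 4, 6, … (increasing by 2 each time)).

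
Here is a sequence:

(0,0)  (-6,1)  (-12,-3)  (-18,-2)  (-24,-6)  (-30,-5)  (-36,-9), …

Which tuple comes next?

(-42,-8)

First value: 0, -6, -12, -18, -24, -30, -36 → -42 (−6 each step).
For the second value, alternating steps +1, −4, +1, −4, …: 0, 1, -3, -2, -6, -5, -9 → -8.
Combining the parts gives (-42,-8).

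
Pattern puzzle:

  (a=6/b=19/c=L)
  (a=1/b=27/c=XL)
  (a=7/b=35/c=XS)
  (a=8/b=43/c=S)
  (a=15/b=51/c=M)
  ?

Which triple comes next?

For the a, each term is the sum of the two before it: 6, 1, 7, 8, 15 → 23.
B goes 19, 27, 35, 43, 51 → 59 (+8 each step).
C: L, XL, XS, S, M → L (runs through clothing sizes XS→XL).
So the next triple is (a=23/b=59/c=L).

(a=23/b=59/c=L)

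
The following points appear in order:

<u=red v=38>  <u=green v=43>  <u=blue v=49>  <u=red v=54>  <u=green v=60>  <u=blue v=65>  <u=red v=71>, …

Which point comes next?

U goes red, green, blue, red, green, blue, red → green (repeats red → green → blue).
V: alternating steps +5, +6, +5, +6, …, so 38, 43, 49, 54, 60, 65, 71 → 76.
So the next point is <u=green v=76>.

<u=green v=76>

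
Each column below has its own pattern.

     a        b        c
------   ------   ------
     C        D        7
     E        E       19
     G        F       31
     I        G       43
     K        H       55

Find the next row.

M  I  67

Column a: letters move forward 2 places in the alphabet; C, E, G, I, K → M.
Column b goes D, E, F, G, H → I (letters move forward 1 place in the alphabet).
Column c — +12 each step: 7, 19, 31, 43, 55 → 67.
So the next row is M  I  67.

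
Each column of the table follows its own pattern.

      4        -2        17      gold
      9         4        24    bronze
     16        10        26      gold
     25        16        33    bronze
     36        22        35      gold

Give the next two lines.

For the first component, perfect squares: 2², 3², 4², …: 4, 9, 16, 25, 36 → 49 → 64.
Second component: -2, 4, 10, 16, 22 → 28 → 34 (+6 each step).
Third component: alternating steps +7, +2, +7, +2, …; 17, 24, 26, 33, 35 → 42 → 44.
Rank: gold, bronze, gold, bronze, gold → bronze → gold (alternates gold ↔ bronze).
So the next two lines are 49  28  42  bronze and 64  34  44  gold.

49  28  42  bronze; 64  34  44  gold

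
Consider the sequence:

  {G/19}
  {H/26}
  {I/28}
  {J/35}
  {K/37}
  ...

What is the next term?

{L/44}

Letter goes G, H, I, J, K → L (letters move forward 1 place in the alphabet).
Second value: alternating steps +7, +2, +7, +2, …, so 19, 26, 28, 35, 37 → 44.
Combining the parts gives {L/44}.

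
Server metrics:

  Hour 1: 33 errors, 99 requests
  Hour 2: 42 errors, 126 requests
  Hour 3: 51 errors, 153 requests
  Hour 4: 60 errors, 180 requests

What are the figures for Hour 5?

69 errors, 207 requests

For the errors, +9 each step: 33, 42, 51, 60 → 69.
For the requests, always 3 × the errors: 99, 126, 153, 180 → 207.
Putting it together: 69 errors, 207 requests.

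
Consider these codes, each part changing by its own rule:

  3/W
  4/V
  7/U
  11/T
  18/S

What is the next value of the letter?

R

Letter: letters move back 1 place in the alphabet, so W, V, U, T, S → R.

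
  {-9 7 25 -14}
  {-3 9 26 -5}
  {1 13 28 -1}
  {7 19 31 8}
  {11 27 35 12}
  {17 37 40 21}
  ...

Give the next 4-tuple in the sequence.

For the first component, alternating steps +6, +4, +6, +4, …: -9, -3, 1, 7, 11, 17 → 21.
Second component goes 7, 9, 13, 19, 27, 37 → 49 (differences are 2, 4, 6, … (increasing by 2 each time)).
Third component goes 25, 26, 28, 31, 35, 40 → 46 (differences are 1, 2, 3, … (increasing by 1 each time)).
Fourth component goes -14, -5, -1, 8, 12, 21 → 25 (alternating steps +9, +4, +9, +4, …).
Putting it together: {21 49 46 25}.

{21 49 46 25}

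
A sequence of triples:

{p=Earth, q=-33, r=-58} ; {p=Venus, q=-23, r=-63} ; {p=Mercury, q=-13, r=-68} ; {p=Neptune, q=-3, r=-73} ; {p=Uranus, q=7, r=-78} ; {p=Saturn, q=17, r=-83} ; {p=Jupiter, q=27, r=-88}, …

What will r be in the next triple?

R goes -58, -63, -68, -73, -78, -83, -88 → -93 (−5 each step).

-93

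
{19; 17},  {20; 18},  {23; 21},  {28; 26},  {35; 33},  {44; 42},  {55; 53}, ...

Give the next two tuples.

First slot — differences are 1, 3, 5, … (increasing by 2 each time): 19, 20, 23, 28, 35, 44, 55 → 68 → 83.
Second slot: always 2 less than the first slot; 17, 18, 21, 26, 33, 42, 53 → 66 → 81.
Putting the parts together: {68; 66} and then {83; 81}.

{68; 66}, {83; 81}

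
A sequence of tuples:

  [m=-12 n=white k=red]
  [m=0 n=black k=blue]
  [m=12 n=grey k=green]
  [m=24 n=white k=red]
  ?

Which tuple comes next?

[m=36 n=black k=blue]

For the m, +12 each step: -12, 0, 12, 24 → 36.
N — repeats white → black → grey: white, black, grey, white → black.
K: red, blue, green, red → blue (repeats red → blue → green).
So the next tuple is [m=36 n=black k=blue].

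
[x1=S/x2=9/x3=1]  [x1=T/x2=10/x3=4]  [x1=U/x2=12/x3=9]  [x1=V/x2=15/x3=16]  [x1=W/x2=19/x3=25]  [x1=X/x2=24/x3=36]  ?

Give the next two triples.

[x1=Y/x2=30/x3=49], [x1=Z/x2=37/x3=64]

X1: S, T, U, V, W, X → Y → Z (letters move forward 1 place in the alphabet).
For the x2, differences are 1, 2, 3, … (increasing by 1 each time): 9, 10, 12, 15, 19, 24 → 30 → 37.
X3: perfect squares: 1², 2², 3², …, so 1, 4, 9, 16, 25, 36 → 49 → 64.
Putting the parts together: [x1=Y/x2=30/x3=49] and then [x1=Z/x2=37/x3=64].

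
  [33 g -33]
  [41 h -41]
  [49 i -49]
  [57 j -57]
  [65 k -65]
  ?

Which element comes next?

[73 l -73]

First value — +8 each step: 33, 41, 49, 57, 65 → 73.
Letter: g, h, i, j, k → l (letters move forward 1 place in the alphabet).
Third value goes -33, -41, -49, -57, -65 → -73 (always the negative of the first value).
So the next element is [73 l -73].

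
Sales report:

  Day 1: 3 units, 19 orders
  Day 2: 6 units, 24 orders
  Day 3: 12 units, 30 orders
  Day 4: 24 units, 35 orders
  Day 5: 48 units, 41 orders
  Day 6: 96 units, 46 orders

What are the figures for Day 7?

192 units, 52 orders

For the units, ×2 each step: 3, 6, 12, 24, 48, 96 → 192.
Orders goes 19, 24, 30, 35, 41, 46 → 52 (alternating steps +5, +6, +5, +6, …).
Combining the parts gives 192 units, 52 orders.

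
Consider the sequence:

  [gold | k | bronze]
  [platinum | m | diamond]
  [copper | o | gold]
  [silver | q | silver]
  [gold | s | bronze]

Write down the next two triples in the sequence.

For the metal, repeats gold → platinum → copper → silver: gold, platinum, copper, silver, gold → platinum → copper.
Letter — letters move forward 2 places in the alphabet: k, m, o, q, s → u → w.
Rank: repeats bronze → diamond → gold → silver, so bronze, diamond, gold, silver, bronze → diamond → gold.
So the next two triples are [platinum | u | diamond] and [copper | w | gold].

[platinum | u | diamond], [copper | w | gold]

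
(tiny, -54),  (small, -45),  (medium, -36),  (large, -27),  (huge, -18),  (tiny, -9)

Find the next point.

For the size, repeats tiny → small → medium → large → huge: tiny, small, medium, large, huge, tiny → small.
Second coordinate: +9 each step; -54, -45, -36, -27, -18, -9 → 0.
Combining the parts gives (small, 0).

(small, 0)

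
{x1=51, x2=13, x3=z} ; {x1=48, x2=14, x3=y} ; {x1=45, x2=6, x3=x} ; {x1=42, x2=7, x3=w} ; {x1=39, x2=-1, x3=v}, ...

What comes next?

X1: −3 each step, so 51, 48, 45, 42, 39 → 36.
X2: alternating steps +1, −8, +1, −8, …, so 13, 14, 6, 7, -1 → 0.
X3: z, y, x, w, v → u (letters move back 1 place in the alphabet).
Combining the parts gives {x1=36, x2=0, x3=u}.

{x1=36, x2=0, x3=u}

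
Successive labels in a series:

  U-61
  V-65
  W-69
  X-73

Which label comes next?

Letter: U, V, W, X → Y (letters move forward 1 place in the alphabet).
Second component — +4 each step: 61, 65, 69, 73 → 77.
Combining the parts gives Y-77.

Y-77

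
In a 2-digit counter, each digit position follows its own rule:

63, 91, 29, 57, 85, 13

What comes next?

For the first digit, +3 each step, mod 10: 6, 9, 2, 5, 8, 1 → 4.
Second digit — −2 each step, mod 10: 3, 1, 9, 7, 5, 3 → 1.
So the next label is 41.

41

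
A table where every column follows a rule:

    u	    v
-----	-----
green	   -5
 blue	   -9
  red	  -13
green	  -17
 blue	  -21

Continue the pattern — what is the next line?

Column u — repeats green → blue → red: green, blue, red, green, blue → red.
Column v: -5, -9, -13, -17, -21 → -25 (−4 each step).
Putting it together: red  -25.

red  -25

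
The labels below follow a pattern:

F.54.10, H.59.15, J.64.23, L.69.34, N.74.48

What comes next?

P.79.65

Letter: F, H, J, L, N → P (letters move forward 2 places in the alphabet).
Second component — +5 each step: 54, 59, 64, 69, 74 → 79.
For the third component, differences are 5, 8, 11, … (increasing by 3 each time): 10, 15, 23, 34, 48 → 65.
Combining the parts gives P.79.65.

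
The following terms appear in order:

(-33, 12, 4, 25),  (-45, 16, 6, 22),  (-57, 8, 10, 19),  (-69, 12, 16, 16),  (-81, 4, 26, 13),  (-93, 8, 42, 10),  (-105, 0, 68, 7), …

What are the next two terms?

(-117, 4, 110, 4), (-129, -4, 178, 1)

First component: −12 each step; -33, -45, -57, -69, -81, -93, -105 → -117 → -129.
Second component — alternating steps +4, −8, +4, −8, …: 12, 16, 8, 12, 4, 8, 0 → 4 → -4.
Third component: each term is the sum of the two before it; 4, 6, 10, 16, 26, 42, 68 → 110 → 178.
Fourth component: 25, 22, 19, 16, 13, 10, 7 → 4 → 1 (−3 each step).
So the next two terms are (-117, 4, 110, 4) and (-129, -4, 178, 1).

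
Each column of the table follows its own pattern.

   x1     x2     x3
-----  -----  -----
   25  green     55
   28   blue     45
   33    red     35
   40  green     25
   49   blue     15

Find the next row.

60  red  5

Column x1: differences are 3, 5, 7, … (increasing by 2 each time); 25, 28, 33, 40, 49 → 60.
Column x2 goes green, blue, red, green, blue → red (repeats green → blue → red).
Column x3: 55, 45, 35, 25, 15 → 5 (−10 each step).
Putting it together: 60  red  5.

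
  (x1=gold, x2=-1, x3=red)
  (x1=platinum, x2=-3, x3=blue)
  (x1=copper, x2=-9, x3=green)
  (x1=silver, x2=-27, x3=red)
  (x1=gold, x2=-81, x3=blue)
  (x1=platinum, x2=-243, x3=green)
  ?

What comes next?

For the x1, repeats gold → platinum → copper → silver: gold, platinum, copper, silver, gold, platinum → copper.
X2: ×3 each step; -1, -3, -9, -27, -81, -243 → -729.
X3: repeats red → blue → green; red, blue, green, red, blue, green → red.
So the next term is (x1=copper, x2=-729, x3=red).

(x1=copper, x2=-729, x3=red)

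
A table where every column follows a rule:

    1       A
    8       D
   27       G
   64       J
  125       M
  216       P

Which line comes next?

343  S

First component: 1, 8, 27, 64, 125, 216 → 343 (perfect cubes: 1³, 2³, 3³, …).
Letter goes A, D, G, J, M, P → S (letters move forward 3 places in the alphabet).
Putting it together: 343  S.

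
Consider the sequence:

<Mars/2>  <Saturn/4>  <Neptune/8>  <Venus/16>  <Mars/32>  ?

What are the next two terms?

<Saturn/64>, <Neptune/128>

Planet goes Mars, Saturn, Neptune, Venus, Mars → Saturn → Neptune (repeats Mars → Saturn → Neptune → Venus).
Second slot: ×2 each step; 2, 4, 8, 16, 32 → 64 → 128.
So the next two terms are <Saturn/64> and <Neptune/128>.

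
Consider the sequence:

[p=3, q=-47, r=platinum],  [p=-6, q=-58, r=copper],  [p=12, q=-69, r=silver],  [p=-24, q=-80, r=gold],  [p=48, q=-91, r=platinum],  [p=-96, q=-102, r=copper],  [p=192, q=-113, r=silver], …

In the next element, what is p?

P: 3, -6, 12, -24, 48, -96, 192 → -384 (×(-2) each step).

-384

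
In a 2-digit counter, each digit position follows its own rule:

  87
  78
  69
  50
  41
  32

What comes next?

First digit — −1 each step, mod 10: 8, 7, 6, 5, 4, 3 → 2.
Second digit — +1 each step, mod 10: 7, 8, 9, 0, 1, 2 → 3.
So the next label is 23.

23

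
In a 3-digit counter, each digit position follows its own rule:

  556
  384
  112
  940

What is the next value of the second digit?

7

Second digit: 5, 8, 1, 4 → 7 (+3 each step, mod 10).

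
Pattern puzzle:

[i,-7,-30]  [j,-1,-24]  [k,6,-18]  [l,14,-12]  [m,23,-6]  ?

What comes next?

For the letter, letters move forward 1 place in the alphabet: i, j, k, l, m → n.
Second coordinate goes -7, -1, 6, 14, 23 → 33 (differences are 6, 7, 8, … (increasing by 1 each time)).
Third coordinate: +6 each step, so -30, -24, -18, -12, -6 → 0.
Putting it together: [n,33,0].

[n,33,0]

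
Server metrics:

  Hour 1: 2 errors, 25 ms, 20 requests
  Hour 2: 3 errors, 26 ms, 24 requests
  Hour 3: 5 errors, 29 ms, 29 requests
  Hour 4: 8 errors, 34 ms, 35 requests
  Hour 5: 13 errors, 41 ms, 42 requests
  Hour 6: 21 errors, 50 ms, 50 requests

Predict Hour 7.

Errors — each term is the sum of the two before it: 2, 3, 5, 8, 13, 21 → 34.
Ms: differences are 1, 3, 5, … (increasing by 2 each time), so 25, 26, 29, 34, 41, 50 → 61.
Requests — differences are 4, 5, 6, … (increasing by 1 each time): 20, 24, 29, 35, 42, 50 → 59.
Combining the parts gives 34 errors, 61 ms, 59 requests.

34 errors, 61 ms, 59 requests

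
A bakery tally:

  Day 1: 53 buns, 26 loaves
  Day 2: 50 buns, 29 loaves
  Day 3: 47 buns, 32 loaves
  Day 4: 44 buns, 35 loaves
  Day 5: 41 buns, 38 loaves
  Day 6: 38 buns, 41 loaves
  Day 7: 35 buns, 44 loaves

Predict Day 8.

Buns: −3 each step; 53, 50, 47, 44, 41, 38, 35 → 32.
Loaves goes 26, 29, 32, 35, 38, 41, 44 → 47 (together with the buns always sums to 79).
So the next record is 32 buns, 47 loaves.

32 buns, 47 loaves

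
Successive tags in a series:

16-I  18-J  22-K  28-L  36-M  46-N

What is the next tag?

First component goes 16, 18, 22, 28, 36, 46 → 58 (differences are 2, 4, 6, … (increasing by 2 each time)).
For the letter, letters move forward 1 place in the alphabet: I, J, K, L, M, N → O.
Combining the parts gives 58-O.

58-O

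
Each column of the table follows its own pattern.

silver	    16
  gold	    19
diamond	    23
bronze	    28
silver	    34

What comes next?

For the rank, repeats silver → gold → diamond → bronze: silver, gold, diamond, bronze, silver → gold.
Second component goes 16, 19, 23, 28, 34 → 41 (differences are 3, 4, 5, … (increasing by 1 each time)).
So the next row is gold  41.

gold  41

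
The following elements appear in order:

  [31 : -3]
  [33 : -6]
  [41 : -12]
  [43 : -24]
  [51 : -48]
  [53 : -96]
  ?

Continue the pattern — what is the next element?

[61 : -192]

For the first value, alternating steps +2, +8, +2, +8, …: 31, 33, 41, 43, 51, 53 → 61.
Second value: ×2 each step, so -3, -6, -12, -24, -48, -96 → -192.
So the next element is [61 : -192].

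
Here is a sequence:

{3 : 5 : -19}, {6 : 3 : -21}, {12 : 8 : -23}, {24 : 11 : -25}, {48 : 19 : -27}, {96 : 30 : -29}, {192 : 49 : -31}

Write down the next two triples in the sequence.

First value: 3, 6, 12, 24, 48, 96, 192 → 384 → 768 (×2 each step).
Second value: each term is the sum of the two before it, so 5, 3, 8, 11, 19, 30, 49 → 79 → 128.
Third value: −2 each step; -19, -21, -23, -25, -27, -29, -31 → -33 → -35.
Putting the parts together: {384 : 79 : -33} and then {768 : 128 : -35}.

{384 : 79 : -33}, {768 : 128 : -35}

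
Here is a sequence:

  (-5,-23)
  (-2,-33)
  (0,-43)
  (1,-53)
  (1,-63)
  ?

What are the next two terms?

(0,-73), (-2,-83)

First value — differences are 3, 2, 1, … (decreasing by 1 each time): -5, -2, 0, 1, 1 → 0 → -2.
Second value: -23, -33, -43, -53, -63 → -73 → -83 (−10 each step).
Putting the parts together: (0,-73) and then (-2,-83).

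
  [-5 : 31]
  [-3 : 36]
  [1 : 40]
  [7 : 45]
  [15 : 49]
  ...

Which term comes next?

[25 : 54]

First component: -5, -3, 1, 7, 15 → 25 (differences are 2, 4, 6, … (increasing by 2 each time)).
Second component — alternating steps +5, +4, +5, +4, …: 31, 36, 40, 45, 49 → 54.
Putting it together: [25 : 54].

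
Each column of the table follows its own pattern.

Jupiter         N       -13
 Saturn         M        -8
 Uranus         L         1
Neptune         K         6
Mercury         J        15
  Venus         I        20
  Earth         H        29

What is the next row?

Mars  G  34

Planet: Jupiter, Saturn, Uranus, Neptune, Mercury, Venus, Earth → Mars (runs through the planets Mercury→Neptune).
Letter goes N, M, L, K, J, I, H → G (letters move back 1 place in the alphabet).
Third component: alternating steps +5, +9, +5, +9, …, so -13, -8, 1, 6, 15, 20, 29 → 34.
Putting it together: Mars  G  34.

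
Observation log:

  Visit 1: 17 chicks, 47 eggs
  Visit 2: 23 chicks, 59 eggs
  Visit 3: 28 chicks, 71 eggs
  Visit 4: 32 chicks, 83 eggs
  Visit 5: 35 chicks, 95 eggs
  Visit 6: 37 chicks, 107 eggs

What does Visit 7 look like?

Chicks — differences are 6, 5, 4, … (decreasing by 1 each time): 17, 23, 28, 32, 35, 37 → 38.
Eggs — +12 each step: 47, 59, 71, 83, 95, 107 → 119.
So the next row is 38 chicks, 119 eggs.

38 chicks, 119 eggs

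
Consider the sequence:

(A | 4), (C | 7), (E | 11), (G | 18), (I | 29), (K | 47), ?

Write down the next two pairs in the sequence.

For the letter, letters move forward 2 places in the alphabet: A, C, E, G, I, K → M → O.
Second component goes 4, 7, 11, 18, 29, 47 → 76 → 123 (each term is the sum of the two before it).
Putting the parts together: (M | 76) and then (O | 123).

(M | 76), (O | 123)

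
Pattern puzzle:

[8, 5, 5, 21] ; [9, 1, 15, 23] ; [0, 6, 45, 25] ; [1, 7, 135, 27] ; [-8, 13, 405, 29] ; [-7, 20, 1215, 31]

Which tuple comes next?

[-16, 33, 3645, 33]

First entry — alternating steps +1, −9, +1, −9, …: 8, 9, 0, 1, -8, -7 → -16.
Second entry: each term is the sum of the two before it; 5, 1, 6, 7, 13, 20 → 33.
Third entry: ×3 each step; 5, 15, 45, 135, 405, 1215 → 3645.
For the fourth entry, +2 each step: 21, 23, 25, 27, 29, 31 → 33.
So the next tuple is [-16, 33, 3645, 33].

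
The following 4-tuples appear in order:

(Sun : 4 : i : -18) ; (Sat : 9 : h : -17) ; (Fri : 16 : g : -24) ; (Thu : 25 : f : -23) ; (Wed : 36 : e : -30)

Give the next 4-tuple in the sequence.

(Tue : 49 : d : -29)

For the day, runs backward through the weekdays Mon→Sun: Sun, Sat, Fri, Thu, Wed → Tue.
Second entry — perfect squares: 2², 3², 4², …: 4, 9, 16, 25, 36 → 49.
For the letter, letters move back 1 place in the alphabet: i, h, g, f, e → d.
Fourth entry goes -18, -17, -24, -23, -30 → -29 (alternating steps +1, −7, +1, −7, …).
So the next 4-tuple is (Tue : 49 : d : -29).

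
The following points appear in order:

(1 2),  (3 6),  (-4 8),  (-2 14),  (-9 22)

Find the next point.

(-7 36)

First value: alternating steps +2, −7, +2, −7, …; 1, 3, -4, -2, -9 → -7.
Second value: each term is the sum of the two before it, so 2, 6, 8, 14, 22 → 36.
Combining the parts gives (-7 36).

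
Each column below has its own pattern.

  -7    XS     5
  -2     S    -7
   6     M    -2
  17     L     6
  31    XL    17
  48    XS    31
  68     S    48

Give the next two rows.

First component — differences are 5, 8, 11, … (increasing by 3 each time): -7, -2, 6, 17, 31, 48, 68 → 91 → 117.
Size: XS, S, M, L, XL, XS, S → M → L (repeats XS → S → M → L → XL).
For the third component, always the previous value of the first component: 5, -7, -2, 6, 17, 31, 48 → 68 → 91.
So the next two rows are 91  M  68 and 117  L  91.

91  M  68; 117  L  91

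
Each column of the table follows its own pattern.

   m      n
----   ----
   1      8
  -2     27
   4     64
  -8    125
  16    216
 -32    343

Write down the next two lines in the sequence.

Column m goes 1, -2, 4, -8, 16, -32 → 64 → -128 (×(-2) each step).
Column n: perfect cubes: 2³, 3³, 4³, …, so 8, 27, 64, 125, 216, 343 → 512 → 729.
So the next two lines are 64  512 and -128  729.

64  512; -128  729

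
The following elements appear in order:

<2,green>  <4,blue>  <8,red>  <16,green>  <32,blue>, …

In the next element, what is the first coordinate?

64

First coordinate: 2, 4, 8, 16, 32 → 64 (×2 each step).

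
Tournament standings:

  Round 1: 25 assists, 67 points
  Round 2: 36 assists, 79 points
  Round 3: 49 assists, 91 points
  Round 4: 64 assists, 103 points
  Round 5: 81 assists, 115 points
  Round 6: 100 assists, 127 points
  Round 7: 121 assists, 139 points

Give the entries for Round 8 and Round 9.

Assists — perfect squares: 5², 6², 7², …: 25, 36, 49, 64, 81, 100, 121 → 144 → 169.
Points: +12 each step, so 67, 79, 91, 103, 115, 127, 139 → 151 → 163.
So the next two rows are 144 assists, 151 points and 169 assists, 163 points.

144 assists, 151 points; 169 assists, 163 points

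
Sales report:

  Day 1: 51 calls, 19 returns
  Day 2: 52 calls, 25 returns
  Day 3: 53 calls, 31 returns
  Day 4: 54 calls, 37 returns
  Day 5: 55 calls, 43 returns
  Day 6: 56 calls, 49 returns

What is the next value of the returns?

55

Calls — +1 each step: 51, 52, 53, 54, 55, 56 → 57.
Returns: 19, 25, 31, 37, 43, 49 → 55 (+6 each step).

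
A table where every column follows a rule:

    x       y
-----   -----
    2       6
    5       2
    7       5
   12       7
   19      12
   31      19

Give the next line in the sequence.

50  31

Column x: each term is the sum of the two before it, so 2, 5, 7, 12, 19, 31 → 50.
Column y — always the previous value of the column x: 6, 2, 5, 7, 12, 19 → 31.
Combining the parts gives 50  31.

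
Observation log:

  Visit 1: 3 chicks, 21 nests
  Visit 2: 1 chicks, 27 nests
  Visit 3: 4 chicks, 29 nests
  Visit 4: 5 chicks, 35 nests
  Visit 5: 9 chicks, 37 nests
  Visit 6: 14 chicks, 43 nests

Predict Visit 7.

Chicks: 3, 1, 4, 5, 9, 14 → 23 (each term is the sum of the two before it).
Nests goes 21, 27, 29, 35, 37, 43 → 45 (alternating steps +6, +2, +6, +2, …).
Putting it together: 23 chicks, 45 nests.

23 chicks, 45 nests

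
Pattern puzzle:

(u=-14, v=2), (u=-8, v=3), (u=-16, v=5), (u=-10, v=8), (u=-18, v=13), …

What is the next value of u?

U goes -14, -8, -16, -10, -18 → -12 (alternating steps +6, −8, +6, −8, …).

-12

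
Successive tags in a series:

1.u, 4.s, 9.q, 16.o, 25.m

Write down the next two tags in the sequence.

First component: perfect squares: 1², 2², 3², …, so 1, 4, 9, 16, 25 → 36 → 49.
Letter: u, s, q, o, m → k → i (letters move back 2 places in the alphabet).
Putting the parts together: 36.k and then 49.i.

36.k, 49.i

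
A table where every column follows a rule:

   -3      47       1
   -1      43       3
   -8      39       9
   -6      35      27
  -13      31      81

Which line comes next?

First component: alternating steps +2, −7, +2, −7, …, so -3, -1, -8, -6, -13 → -11.
Second component: −4 each step, so 47, 43, 39, 35, 31 → 27.
For the third component, ×3 each step: 1, 3, 9, 27, 81 → 243.
So the next line is -11  27  243.

-11  27  243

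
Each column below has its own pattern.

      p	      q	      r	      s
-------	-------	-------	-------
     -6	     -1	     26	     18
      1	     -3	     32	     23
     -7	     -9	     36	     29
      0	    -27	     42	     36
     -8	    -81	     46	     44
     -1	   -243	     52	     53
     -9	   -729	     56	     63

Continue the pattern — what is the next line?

-2  -2187  62  74

Column p: alternating steps +7, −8, +7, −8, …; -6, 1, -7, 0, -8, -1, -9 → -2.
Column q goes -1, -3, -9, -27, -81, -243, -729 → -2187 (×3 each step).
Column r — alternating steps +6, +4, +6, +4, …: 26, 32, 36, 42, 46, 52, 56 → 62.
For the column s, differences are 5, 6, 7, … (increasing by 1 each time): 18, 23, 29, 36, 44, 53, 63 → 74.
Putting it together: -2  -2187  62  74.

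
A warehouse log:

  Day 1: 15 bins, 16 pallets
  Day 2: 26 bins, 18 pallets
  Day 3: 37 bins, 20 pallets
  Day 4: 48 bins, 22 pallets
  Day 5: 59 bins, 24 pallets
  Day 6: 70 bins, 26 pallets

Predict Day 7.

Bins: +11 each step; 15, 26, 37, 48, 59, 70 → 81.
Pallets — +2 each step: 16, 18, 20, 22, 24, 26 → 28.
Putting it together: 81 bins, 28 pallets.

81 bins, 28 pallets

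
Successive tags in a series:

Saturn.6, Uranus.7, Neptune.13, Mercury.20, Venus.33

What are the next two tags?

Earth.53 then Mars.86

Planet: Saturn, Uranus, Neptune, Mercury, Venus → Earth → Mars (runs through the planets Mercury→Neptune).
Second component — each term is the sum of the two before it: 6, 7, 13, 20, 33 → 53 → 86.
So the next two tags are Earth.53 and Mars.86.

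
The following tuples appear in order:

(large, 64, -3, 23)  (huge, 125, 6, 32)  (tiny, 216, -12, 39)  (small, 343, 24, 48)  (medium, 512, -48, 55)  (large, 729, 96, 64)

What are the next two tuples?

(huge, 1000, -192, 71), (tiny, 1331, 384, 80)

For the size, repeats large → huge → tiny → small → medium: large, huge, tiny, small, medium, large → huge → tiny.
Second value goes 64, 125, 216, 343, 512, 729 → 1000 → 1331 (perfect cubes: 4³, 5³, 6³, …).
Third value: ×(-2) each step; -3, 6, -12, 24, -48, 96 → -192 → 384.
For the fourth value, alternating steps +9, +7, +9, +7, …: 23, 32, 39, 48, 55, 64 → 71 → 80.
Putting the parts together: (huge, 1000, -192, 71) and then (tiny, 1331, 384, 80).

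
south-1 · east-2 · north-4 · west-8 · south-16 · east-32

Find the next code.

For the direction, repeats south → east → north → west: south, east, north, west, south, east → north.
Second component: ×2 each step; 1, 2, 4, 8, 16, 32 → 64.
Combining the parts gives north-64.

north-64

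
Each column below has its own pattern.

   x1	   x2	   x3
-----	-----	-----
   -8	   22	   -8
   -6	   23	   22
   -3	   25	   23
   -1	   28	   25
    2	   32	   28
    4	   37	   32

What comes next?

7  43  37

For the column x1, alternating steps +2, +3, +2, +3, …: -8, -6, -3, -1, 2, 4 → 7.
Column x2 goes 22, 23, 25, 28, 32, 37 → 43 (differences are 1, 2, 3, … (increasing by 1 each time)).
Column x3: -8, 22, 23, 25, 28, 32 → 37 (always the previous value of the column x2).
Putting it together: 7  43  37.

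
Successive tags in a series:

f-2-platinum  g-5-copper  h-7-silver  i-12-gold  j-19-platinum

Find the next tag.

k-31-copper

Letter goes f, g, h, i, j → k (letters move forward 1 place in the alphabet).
Second component — each term is the sum of the two before it: 2, 5, 7, 12, 19 → 31.
Metal goes platinum, copper, silver, gold, platinum → copper (repeats platinum → copper → silver → gold).
So the next tag is k-31-copper.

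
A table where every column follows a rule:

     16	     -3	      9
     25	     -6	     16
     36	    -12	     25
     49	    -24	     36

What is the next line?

First component — perfect squares: 4², 5², 6², …: 16, 25, 36, 49 → 64.
Second component: ×2 each step; -3, -6, -12, -24 → -48.
Third component: 9, 16, 25, 36 → 49 (always the previous value of the first component).
So the next line is 64  -48  49.

64  -48  49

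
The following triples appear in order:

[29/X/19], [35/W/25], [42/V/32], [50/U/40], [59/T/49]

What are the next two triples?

First coordinate — differences are 6, 7, 8, … (increasing by 1 each time): 29, 35, 42, 50, 59 → 69 → 80.
Letter goes X, W, V, U, T → S → R (letters move back 1 place in the alphabet).
Third coordinate — differences are 6, 7, 8, … (increasing by 1 each time): 19, 25, 32, 40, 49 → 59 → 70.
Putting the parts together: [69/S/59] and then [80/R/70].

[69/S/59], [80/R/70]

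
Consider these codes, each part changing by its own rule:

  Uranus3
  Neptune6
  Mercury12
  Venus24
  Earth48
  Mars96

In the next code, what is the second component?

Planet: runs through the planets Mercury→Neptune, so Uranus, Neptune, Mercury, Venus, Earth, Mars → Jupiter.
Second component goes 3, 6, 12, 24, 48, 96 → 192 (×2 each step).

192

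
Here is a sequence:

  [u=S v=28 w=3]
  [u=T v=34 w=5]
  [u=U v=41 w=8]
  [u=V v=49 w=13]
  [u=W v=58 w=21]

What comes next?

[u=X v=68 w=34]

U: S, T, U, V, W → X (letters move forward 1 place in the alphabet).
V: 28, 34, 41, 49, 58 → 68 (differences are 6, 7, 8, … (increasing by 1 each time)).
W — each term is the sum of the two before it: 3, 5, 8, 13, 21 → 34.
Putting it together: [u=X v=68 w=34].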